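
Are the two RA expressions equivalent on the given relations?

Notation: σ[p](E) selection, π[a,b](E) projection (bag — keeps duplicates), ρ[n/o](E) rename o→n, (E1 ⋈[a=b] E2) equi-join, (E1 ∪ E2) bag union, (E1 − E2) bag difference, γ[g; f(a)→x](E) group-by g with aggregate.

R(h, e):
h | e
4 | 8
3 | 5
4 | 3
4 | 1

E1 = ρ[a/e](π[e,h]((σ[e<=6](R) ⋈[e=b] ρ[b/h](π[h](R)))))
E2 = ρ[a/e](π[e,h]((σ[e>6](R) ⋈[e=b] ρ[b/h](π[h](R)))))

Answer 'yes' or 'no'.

E1 row counts bottom-up:
  R → 4
  σ[e<=6](R) → 3
  R → 4
  π[h](R) → 4
  ρ[b/h](π[h](R)) → 4
  (σ[e<=6](R) ⋈[e=b] ρ[b/h](π[h](R))) → 1
  π[e,h]((σ[e<=6](R) ⋈[e=b] ρ[b/h](π[h](R)))) → 1
  ρ[a/e](π[e,h]((σ[e<=6](R) ⋈[e=b] ρ[b/h](π[h](R))))) → 1
E2 row counts bottom-up:
  R → 4
  σ[e>6](R) → 1
  R → 4
  π[h](R) → 4
  ρ[b/h](π[h](R)) → 4
  (σ[e>6](R) ⋈[e=b] ρ[b/h](π[h](R))) → 0
  π[e,h]((σ[e>6](R) ⋈[e=b] ρ[b/h](π[h](R)))) → 0
  ρ[a/e](π[e,h]((σ[e>6](R) ⋈[e=b] ρ[b/h](π[h](R))))) → 0

E1 result:
a | h
3 | 4
E2 result:
a | h
(0 rows)
Witness: (3, 4) appears 1× in E1 but 0× in E2.

no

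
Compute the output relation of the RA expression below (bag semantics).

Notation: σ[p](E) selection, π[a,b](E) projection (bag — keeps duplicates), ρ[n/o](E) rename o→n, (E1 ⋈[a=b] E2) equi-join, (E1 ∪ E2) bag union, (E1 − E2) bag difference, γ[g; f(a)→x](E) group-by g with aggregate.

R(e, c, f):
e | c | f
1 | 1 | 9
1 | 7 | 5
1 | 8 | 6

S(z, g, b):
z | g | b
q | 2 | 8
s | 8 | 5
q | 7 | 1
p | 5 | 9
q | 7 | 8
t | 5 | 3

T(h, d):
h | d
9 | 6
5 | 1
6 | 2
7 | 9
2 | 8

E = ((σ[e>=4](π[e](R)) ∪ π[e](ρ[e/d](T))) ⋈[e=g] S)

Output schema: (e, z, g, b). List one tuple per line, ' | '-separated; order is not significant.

Row counts bottom-up:
  R → 3
  π[e](R) → 3
  σ[e>=4](π[e](R)) → 0
  T → 5
  ρ[e/d](T) → 5
  π[e](ρ[e/d](T)) → 5
  (σ[e>=4](π[e](R)) ∪ π[e](ρ[e/d](T))) → 5
  S → 6
  ((σ[e>=4](π[e](R)) ∪ π[e](ρ[e/d](T))) ⋈[e=g] S) → 2

== RESULT ==
e | z | g | b
2 | q | 2 | 8
8 | s | 8 | 5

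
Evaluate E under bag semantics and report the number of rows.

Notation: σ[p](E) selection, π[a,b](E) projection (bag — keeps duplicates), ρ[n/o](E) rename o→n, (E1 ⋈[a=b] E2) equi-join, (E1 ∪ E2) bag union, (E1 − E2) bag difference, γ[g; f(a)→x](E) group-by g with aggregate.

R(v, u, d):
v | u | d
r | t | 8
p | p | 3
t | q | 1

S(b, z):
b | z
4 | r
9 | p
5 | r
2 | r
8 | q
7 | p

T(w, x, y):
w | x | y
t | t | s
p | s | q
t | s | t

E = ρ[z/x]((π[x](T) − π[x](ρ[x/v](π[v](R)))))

Stepwise |·|:
  T → 3
  π[x](T) → 3
  R → 3
  π[v](R) → 3
  ρ[x/v](π[v](R)) → 3
  π[x](ρ[x/v](π[v](R))) → 3
  (π[x](T) − π[x](ρ[x/v](π[v](R)))) → 2
  ρ[z/x]((π[x](T) − π[x](ρ[x/v](π[v](R))))) → 2

|E| = 2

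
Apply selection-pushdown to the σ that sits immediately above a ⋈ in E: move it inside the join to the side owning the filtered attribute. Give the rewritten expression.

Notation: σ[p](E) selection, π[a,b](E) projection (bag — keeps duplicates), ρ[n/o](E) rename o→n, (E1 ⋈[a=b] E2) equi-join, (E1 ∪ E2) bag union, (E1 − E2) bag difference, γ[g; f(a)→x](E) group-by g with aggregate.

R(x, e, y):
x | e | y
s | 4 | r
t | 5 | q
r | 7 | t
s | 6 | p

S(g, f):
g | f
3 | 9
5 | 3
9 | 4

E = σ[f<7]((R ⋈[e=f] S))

σ filters on f, owned by the right side.
E' = (R ⋈[e=f] σ[f<7](S))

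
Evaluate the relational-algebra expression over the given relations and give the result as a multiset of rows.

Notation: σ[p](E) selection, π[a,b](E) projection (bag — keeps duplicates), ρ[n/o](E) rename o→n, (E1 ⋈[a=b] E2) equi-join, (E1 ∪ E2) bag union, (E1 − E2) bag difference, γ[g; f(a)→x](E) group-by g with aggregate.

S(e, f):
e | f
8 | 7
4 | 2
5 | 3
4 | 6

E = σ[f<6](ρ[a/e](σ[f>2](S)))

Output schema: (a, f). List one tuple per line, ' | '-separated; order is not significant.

Per-node cardinality:
  S → 4
  σ[f>2](S) → 3
  ρ[a/e](σ[f>2](S)) → 3
  σ[f<6](ρ[a/e](σ[f>2](S))) → 1

== RESULT ==
a | f
5 | 3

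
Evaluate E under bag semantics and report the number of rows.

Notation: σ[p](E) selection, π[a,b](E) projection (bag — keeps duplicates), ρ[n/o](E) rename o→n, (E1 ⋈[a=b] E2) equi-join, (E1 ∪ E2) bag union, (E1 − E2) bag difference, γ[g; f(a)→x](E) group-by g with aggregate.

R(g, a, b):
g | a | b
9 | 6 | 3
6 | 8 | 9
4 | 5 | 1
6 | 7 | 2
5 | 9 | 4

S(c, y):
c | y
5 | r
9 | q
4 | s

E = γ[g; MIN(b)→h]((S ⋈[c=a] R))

Subexpression sizes:
  S → 3
  R → 5
  (S ⋈[c=a] R) → 2
  γ[g; MIN(b)→h]((S ⋈[c=a] R)) → 2

|E| = 2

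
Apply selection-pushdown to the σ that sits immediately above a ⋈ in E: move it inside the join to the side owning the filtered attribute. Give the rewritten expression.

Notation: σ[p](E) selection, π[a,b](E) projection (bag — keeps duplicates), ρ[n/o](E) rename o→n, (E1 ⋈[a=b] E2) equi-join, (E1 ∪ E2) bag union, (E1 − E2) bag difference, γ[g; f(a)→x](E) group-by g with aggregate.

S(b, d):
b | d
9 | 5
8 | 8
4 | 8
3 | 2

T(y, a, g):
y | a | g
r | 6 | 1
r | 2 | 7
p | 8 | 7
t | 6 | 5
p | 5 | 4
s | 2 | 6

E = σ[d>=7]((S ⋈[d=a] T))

σ filters on d, owned by the left side.
E' = (σ[d>=7](S) ⋈[d=a] T)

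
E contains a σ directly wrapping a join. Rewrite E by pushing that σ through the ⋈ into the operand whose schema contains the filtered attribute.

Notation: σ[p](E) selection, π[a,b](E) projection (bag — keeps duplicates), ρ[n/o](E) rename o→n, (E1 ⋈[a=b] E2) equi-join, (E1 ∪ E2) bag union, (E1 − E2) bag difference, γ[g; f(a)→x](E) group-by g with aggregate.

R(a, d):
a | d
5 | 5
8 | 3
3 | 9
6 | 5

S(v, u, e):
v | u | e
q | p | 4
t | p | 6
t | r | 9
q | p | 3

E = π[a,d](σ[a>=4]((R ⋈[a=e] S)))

σ filters on a, owned by the left side.
E' = π[a,d]((σ[a>=4](R) ⋈[a=e] S))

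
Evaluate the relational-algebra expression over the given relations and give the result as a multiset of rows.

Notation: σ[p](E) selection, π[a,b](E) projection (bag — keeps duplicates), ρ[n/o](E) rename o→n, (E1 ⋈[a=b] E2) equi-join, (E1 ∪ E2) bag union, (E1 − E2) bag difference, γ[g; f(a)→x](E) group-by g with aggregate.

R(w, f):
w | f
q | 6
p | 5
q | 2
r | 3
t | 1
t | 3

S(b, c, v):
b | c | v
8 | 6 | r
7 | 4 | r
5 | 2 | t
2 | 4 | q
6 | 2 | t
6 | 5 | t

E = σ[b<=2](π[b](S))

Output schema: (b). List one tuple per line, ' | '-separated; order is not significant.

Subexpression sizes:
  S → 6
  π[b](S) → 6
  σ[b<=2](π[b](S)) → 1

== RESULT ==
b
2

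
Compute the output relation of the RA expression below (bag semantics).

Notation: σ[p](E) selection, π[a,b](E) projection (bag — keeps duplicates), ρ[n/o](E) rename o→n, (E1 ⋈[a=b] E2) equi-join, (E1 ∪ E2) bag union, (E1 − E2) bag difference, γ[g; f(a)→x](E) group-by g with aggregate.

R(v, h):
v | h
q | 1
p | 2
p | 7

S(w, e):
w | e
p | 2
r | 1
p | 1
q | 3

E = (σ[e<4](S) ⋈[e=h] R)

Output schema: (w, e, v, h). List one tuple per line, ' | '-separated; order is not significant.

Stepwise |·|:
  S → 4
  σ[e<4](S) → 4
  R → 3
  (σ[e<4](S) ⋈[e=h] R) → 3

== RESULT ==
w | e | v | h
p | 1 | q | 1
p | 2 | p | 2
r | 1 | q | 1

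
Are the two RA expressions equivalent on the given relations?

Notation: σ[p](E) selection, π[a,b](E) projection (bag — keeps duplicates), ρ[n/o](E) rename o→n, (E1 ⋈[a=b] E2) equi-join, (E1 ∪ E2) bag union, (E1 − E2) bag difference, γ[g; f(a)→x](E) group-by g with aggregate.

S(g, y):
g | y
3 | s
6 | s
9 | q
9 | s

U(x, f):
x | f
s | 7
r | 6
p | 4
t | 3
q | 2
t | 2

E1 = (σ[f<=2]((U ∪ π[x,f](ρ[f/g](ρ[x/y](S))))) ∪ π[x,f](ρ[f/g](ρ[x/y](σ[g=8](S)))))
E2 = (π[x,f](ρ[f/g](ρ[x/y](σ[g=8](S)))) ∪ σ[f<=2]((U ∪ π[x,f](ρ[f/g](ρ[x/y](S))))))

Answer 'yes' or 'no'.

E1 subexpression sizes:
  U → 6
  S → 4
  ρ[x/y](S) → 4
  ρ[f/g](ρ[x/y](S)) → 4
  π[x,f](ρ[f/g](ρ[x/y](S))) → 4
  (U ∪ π[x,f](ρ[f/g](ρ[x/y](S)))) → 10
  σ[f<=2]((U ∪ π[x,f](ρ[f/g](ρ[x/y](S))))) → 2
  S → 4
  σ[g=8](S) → 0
  ρ[x/y](σ[g=8](S)) → 0
  ρ[f/g](ρ[x/y](σ[g=8](S))) → 0
  π[x,f](ρ[f/g](ρ[x/y](σ[g=8](S)))) → 0
  (σ[f<=2]((U ∪ π[x,f](ρ[f/g](ρ[x/y](S))))) ∪ π[x,f](ρ[f/g](ρ[x/y](σ[g=8](S))))) → 2
E2 subexpression sizes:
  S → 4
  σ[g=8](S) → 0
  ρ[x/y](σ[g=8](S)) → 0
  ρ[f/g](ρ[x/y](σ[g=8](S))) → 0
  π[x,f](ρ[f/g](ρ[x/y](σ[g=8](S)))) → 0
  U → 6
  S → 4
  ρ[x/y](S) → 4
  ρ[f/g](ρ[x/y](S)) → 4
  π[x,f](ρ[f/g](ρ[x/y](S))) → 4
  (U ∪ π[x,f](ρ[f/g](ρ[x/y](S)))) → 10
  σ[f<=2]((U ∪ π[x,f](ρ[f/g](ρ[x/y](S))))) → 2
  (π[x,f](ρ[f/g](ρ[x/y](σ[g=8](S)))) ∪ σ[f<=2]((U ∪ π[x,f](ρ[f/g](ρ[x/y](S)))))) → 2

E1 and E2 produce the same multiset:
x | f
q | 2
t | 2

yes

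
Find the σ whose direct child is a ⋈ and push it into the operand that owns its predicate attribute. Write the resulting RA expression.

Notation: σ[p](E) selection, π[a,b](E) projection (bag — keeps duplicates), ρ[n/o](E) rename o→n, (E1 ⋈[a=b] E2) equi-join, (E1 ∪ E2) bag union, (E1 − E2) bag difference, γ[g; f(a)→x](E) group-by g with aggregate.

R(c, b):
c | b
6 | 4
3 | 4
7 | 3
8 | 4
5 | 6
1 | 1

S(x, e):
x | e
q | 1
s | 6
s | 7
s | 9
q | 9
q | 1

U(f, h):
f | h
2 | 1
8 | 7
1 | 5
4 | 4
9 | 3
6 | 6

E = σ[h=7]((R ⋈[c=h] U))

σ filters on h, owned by the right side.
E' = (R ⋈[c=h] σ[h=7](U))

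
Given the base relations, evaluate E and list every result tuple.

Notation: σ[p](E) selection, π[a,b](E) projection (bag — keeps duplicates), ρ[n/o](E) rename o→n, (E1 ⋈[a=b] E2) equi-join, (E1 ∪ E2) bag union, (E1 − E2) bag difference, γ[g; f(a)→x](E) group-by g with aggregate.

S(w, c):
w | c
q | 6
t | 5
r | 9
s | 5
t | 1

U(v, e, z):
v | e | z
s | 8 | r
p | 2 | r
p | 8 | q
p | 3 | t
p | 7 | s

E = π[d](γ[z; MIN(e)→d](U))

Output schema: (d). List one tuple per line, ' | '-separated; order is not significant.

Per-node cardinality:
  U → 5
  γ[z; MIN(e)→d](U) → 4
  π[d](γ[z; MIN(e)→d](U)) → 4

== RESULT ==
d
2
3
7
8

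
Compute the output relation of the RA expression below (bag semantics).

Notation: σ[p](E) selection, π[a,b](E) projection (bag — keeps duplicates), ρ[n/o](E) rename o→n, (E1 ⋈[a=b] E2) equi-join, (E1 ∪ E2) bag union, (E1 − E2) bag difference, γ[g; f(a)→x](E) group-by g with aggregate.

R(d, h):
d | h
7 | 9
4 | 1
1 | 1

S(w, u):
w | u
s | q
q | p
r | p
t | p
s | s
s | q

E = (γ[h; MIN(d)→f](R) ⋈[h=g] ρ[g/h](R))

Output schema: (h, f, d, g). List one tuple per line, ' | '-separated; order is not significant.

Subexpression sizes:
  R → 3
  γ[h; MIN(d)→f](R) → 2
  R → 3
  ρ[g/h](R) → 3
  (γ[h; MIN(d)→f](R) ⋈[h=g] ρ[g/h](R)) → 3

== RESULT ==
h | f | d | g
1 | 1 | 1 | 1
1 | 1 | 4 | 1
9 | 7 | 7 | 9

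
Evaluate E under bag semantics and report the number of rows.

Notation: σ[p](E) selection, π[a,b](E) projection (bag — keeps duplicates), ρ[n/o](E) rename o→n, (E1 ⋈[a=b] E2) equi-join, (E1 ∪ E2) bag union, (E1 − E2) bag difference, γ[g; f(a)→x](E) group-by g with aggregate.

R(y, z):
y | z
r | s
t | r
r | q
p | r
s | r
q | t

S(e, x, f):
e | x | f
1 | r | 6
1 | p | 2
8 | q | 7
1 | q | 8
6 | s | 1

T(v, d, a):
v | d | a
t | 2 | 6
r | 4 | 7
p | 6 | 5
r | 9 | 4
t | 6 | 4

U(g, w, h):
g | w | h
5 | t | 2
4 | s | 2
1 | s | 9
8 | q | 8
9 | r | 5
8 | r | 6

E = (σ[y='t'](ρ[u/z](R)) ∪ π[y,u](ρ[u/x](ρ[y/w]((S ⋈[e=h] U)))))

Row counts bottom-up:
  R → 6
  ρ[u/z](R) → 6
  σ[y='t'](ρ[u/z](R)) → 1
  S → 5
  U → 6
  (S ⋈[e=h] U) → 2
  ρ[y/w]((S ⋈[e=h] U)) → 2
  ρ[u/x](ρ[y/w]((S ⋈[e=h] U))) → 2
  π[y,u](ρ[u/x](ρ[y/w]((S ⋈[e=h] U)))) → 2
  (σ[y='t'](ρ[u/z](R)) ∪ π[y,u](ρ[u/x](ρ[y/w]((S ⋈[e=h] U))))) → 3

|E| = 3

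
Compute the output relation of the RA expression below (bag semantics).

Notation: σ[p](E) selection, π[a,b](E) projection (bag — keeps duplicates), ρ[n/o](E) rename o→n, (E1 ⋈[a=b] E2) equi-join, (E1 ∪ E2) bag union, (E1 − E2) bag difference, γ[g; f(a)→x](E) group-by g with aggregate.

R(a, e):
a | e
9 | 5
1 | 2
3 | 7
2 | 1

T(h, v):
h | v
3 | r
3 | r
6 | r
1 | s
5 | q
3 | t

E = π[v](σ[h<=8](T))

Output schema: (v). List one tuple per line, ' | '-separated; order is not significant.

Row counts bottom-up:
  T → 6
  σ[h<=8](T) → 6
  π[v](σ[h<=8](T)) → 6

== RESULT ==
v
q
r
r
r
s
t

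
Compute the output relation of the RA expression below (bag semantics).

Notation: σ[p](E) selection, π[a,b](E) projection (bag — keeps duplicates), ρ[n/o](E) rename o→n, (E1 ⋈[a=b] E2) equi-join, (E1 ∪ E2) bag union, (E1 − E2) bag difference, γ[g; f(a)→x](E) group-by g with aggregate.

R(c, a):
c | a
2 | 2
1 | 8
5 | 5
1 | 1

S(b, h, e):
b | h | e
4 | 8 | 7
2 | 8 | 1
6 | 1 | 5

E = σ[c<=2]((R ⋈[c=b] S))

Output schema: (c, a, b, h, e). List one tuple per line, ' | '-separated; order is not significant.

Subexpression sizes:
  R → 4
  S → 3
  (R ⋈[c=b] S) → 1
  σ[c<=2]((R ⋈[c=b] S)) → 1

== RESULT ==
c | a | b | h | e
2 | 2 | 2 | 8 | 1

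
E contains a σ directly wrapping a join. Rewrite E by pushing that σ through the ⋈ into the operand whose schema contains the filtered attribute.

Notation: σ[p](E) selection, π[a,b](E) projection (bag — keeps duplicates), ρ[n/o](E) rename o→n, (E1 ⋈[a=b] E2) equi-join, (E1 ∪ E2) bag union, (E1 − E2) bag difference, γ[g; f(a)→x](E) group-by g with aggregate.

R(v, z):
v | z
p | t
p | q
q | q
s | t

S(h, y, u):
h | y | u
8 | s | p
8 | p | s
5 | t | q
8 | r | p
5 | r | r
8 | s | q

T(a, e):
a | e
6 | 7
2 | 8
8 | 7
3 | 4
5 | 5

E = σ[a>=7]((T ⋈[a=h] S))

σ filters on a, owned by the left side.
E' = (σ[a>=7](T) ⋈[a=h] S)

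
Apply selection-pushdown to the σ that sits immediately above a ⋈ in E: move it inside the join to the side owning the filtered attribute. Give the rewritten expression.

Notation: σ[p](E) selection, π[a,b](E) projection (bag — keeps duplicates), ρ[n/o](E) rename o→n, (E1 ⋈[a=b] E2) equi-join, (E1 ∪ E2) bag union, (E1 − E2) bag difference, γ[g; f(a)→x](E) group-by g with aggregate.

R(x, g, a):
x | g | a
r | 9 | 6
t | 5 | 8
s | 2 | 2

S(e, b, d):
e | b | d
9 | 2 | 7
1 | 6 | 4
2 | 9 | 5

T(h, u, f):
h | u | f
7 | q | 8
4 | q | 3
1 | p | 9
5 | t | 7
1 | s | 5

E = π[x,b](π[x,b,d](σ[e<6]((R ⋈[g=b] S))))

σ filters on e, owned by the right side.
E' = π[x,b](π[x,b,d]((R ⋈[g=b] σ[e<6](S))))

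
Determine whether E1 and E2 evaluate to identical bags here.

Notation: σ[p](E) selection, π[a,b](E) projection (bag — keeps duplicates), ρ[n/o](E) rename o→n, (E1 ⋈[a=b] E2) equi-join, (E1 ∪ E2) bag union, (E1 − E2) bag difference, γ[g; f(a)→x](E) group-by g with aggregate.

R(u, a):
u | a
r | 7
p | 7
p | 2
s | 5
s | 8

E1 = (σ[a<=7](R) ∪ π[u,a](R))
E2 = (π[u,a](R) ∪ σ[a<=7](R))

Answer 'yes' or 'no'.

E1 stepwise |·|:
  R → 5
  σ[a<=7](R) → 4
  R → 5
  π[u,a](R) → 5
  (σ[a<=7](R) ∪ π[u,a](R)) → 9
E2 stepwise |·|:
  R → 5
  π[u,a](R) → 5
  R → 5
  σ[a<=7](R) → 4
  (π[u,a](R) ∪ σ[a<=7](R)) → 9

E1 and E2 produce the same multiset:
u | a
p | 2
p | 2
p | 7
p | 7
r | 7
r | 7
s | 5
s | 5
s | 8

yes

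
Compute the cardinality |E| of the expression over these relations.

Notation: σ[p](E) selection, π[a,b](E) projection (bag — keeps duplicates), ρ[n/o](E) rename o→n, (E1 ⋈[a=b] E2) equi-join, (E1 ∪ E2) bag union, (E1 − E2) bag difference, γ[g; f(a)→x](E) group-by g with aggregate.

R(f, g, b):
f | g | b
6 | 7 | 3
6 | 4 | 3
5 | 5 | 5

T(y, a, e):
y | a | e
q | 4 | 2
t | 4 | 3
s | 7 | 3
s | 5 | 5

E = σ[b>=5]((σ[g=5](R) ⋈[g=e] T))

Subexpression sizes:
  R → 3
  σ[g=5](R) → 1
  T → 4
  (σ[g=5](R) ⋈[g=e] T) → 1
  σ[b>=5]((σ[g=5](R) ⋈[g=e] T)) → 1

|E| = 1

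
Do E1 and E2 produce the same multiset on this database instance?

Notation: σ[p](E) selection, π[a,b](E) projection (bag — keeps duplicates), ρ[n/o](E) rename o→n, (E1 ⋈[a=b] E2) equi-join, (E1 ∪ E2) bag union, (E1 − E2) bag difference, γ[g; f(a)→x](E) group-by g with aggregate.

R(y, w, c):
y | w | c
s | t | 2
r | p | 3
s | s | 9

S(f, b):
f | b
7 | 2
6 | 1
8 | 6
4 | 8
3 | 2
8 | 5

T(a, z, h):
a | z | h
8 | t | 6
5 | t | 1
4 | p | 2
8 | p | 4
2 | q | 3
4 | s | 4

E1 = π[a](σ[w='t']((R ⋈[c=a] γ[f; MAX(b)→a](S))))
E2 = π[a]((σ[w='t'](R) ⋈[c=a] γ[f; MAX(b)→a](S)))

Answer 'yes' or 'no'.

E1 per-node cardinality:
  R → 3
  S → 6
  γ[f; MAX(b)→a](S) → 5
  (R ⋈[c=a] γ[f; MAX(b)→a](S)) → 2
  σ[w='t']((R ⋈[c=a] γ[f; MAX(b)→a](S))) → 2
  π[a](σ[w='t']((R ⋈[c=a] γ[f; MAX(b)→a](S)))) → 2
E2 per-node cardinality:
  R → 3
  σ[w='t'](R) → 1
  S → 6
  γ[f; MAX(b)→a](S) → 5
  (σ[w='t'](R) ⋈[c=a] γ[f; MAX(b)→a](S)) → 2
  π[a]((σ[w='t'](R) ⋈[c=a] γ[f; MAX(b)→a](S))) → 2

E1 and E2 produce the same multiset:
a
2
2

yes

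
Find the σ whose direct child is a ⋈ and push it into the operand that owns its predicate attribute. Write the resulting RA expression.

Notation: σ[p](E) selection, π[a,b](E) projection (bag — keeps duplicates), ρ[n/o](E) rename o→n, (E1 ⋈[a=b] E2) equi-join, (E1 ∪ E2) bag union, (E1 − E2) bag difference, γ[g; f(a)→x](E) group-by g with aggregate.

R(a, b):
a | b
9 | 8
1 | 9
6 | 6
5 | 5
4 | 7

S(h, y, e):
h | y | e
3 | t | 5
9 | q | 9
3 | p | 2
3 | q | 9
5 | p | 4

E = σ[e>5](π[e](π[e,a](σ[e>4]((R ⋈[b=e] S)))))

σ filters on e, owned by the right side.
E' = σ[e>5](π[e](π[e,a]((R ⋈[b=e] σ[e>4](S)))))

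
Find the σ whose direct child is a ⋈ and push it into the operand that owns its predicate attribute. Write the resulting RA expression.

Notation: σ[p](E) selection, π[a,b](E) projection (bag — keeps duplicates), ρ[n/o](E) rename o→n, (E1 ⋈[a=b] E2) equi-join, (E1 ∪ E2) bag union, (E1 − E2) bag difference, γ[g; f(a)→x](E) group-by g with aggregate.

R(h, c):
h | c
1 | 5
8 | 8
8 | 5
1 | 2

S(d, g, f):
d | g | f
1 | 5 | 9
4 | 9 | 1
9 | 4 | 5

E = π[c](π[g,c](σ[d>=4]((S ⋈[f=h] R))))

σ filters on d, owned by the left side.
E' = π[c](π[g,c]((σ[d>=4](S) ⋈[f=h] R)))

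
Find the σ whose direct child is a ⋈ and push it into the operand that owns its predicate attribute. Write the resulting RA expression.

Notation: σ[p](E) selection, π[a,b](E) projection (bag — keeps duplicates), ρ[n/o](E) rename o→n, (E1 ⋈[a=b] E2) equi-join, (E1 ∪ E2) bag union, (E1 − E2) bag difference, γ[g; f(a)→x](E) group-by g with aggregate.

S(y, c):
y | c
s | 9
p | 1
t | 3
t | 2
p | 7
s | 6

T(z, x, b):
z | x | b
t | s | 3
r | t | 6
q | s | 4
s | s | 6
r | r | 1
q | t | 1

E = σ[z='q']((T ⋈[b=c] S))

σ filters on z, owned by the left side.
E' = (σ[z='q'](T) ⋈[b=c] S)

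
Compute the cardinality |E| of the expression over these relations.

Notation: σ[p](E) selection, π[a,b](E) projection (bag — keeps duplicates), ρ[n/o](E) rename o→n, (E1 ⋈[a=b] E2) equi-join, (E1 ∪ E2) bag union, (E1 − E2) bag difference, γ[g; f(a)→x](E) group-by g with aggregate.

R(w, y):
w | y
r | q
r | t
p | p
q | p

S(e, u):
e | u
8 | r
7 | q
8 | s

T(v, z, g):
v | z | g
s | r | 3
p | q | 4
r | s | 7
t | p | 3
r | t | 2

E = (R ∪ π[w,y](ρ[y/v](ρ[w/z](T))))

Stepwise |·|:
  R → 4
  T → 5
  ρ[w/z](T) → 5
  ρ[y/v](ρ[w/z](T)) → 5
  π[w,y](ρ[y/v](ρ[w/z](T))) → 5
  (R ∪ π[w,y](ρ[y/v](ρ[w/z](T)))) → 9

|E| = 9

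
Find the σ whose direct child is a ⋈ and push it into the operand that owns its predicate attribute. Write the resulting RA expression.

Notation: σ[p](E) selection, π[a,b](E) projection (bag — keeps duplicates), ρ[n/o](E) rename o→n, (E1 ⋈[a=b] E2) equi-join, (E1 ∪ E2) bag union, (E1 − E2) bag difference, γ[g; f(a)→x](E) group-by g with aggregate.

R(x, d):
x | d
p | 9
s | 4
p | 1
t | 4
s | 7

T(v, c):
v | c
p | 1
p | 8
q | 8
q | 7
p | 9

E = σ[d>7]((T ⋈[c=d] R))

σ filters on d, owned by the right side.
E' = (T ⋈[c=d] σ[d>7](R))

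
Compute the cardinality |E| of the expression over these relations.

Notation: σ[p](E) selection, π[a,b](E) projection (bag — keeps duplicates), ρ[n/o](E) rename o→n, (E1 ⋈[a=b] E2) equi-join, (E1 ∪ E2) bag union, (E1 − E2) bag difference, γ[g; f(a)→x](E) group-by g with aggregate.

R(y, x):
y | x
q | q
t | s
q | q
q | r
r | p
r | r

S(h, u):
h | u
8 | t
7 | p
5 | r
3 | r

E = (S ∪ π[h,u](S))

Stepwise |·|:
  S → 4
  S → 4
  π[h,u](S) → 4
  (S ∪ π[h,u](S)) → 8

|E| = 8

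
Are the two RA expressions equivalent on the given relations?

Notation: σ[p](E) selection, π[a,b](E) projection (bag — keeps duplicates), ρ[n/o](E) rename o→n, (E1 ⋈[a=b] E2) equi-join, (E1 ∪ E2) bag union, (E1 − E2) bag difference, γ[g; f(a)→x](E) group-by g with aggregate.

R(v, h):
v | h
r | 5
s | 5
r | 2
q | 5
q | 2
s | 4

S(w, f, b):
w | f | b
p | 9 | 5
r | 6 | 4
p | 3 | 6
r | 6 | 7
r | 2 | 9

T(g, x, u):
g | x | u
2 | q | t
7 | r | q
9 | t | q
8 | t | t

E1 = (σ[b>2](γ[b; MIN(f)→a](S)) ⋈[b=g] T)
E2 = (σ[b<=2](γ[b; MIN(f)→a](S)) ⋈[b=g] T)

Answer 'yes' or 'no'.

E1 row counts bottom-up:
  S → 5
  γ[b; MIN(f)→a](S) → 5
  σ[b>2](γ[b; MIN(f)→a](S)) → 5
  T → 4
  (σ[b>2](γ[b; MIN(f)→a](S)) ⋈[b=g] T) → 2
E2 row counts bottom-up:
  S → 5
  γ[b; MIN(f)→a](S) → 5
  σ[b<=2](γ[b; MIN(f)→a](S)) → 0
  T → 4
  (σ[b<=2](γ[b; MIN(f)→a](S)) ⋈[b=g] T) → 0

E1 result:
b | a | g | x | u
7 | 6 | 7 | r | q
9 | 2 | 9 | t | q
E2 result:
b | a | g | x | u
(0 rows)
Witness: (7, 6, 7, 'r', 'q') appears 1× in E1 but 0× in E2.

no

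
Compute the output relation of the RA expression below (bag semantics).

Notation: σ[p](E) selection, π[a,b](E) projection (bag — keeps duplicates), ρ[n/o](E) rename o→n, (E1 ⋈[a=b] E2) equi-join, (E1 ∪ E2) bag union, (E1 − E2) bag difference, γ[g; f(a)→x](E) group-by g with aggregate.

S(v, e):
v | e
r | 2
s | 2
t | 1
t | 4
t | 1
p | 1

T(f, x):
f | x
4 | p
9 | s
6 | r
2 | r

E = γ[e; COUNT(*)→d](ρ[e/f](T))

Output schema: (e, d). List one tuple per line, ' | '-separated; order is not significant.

Per-node cardinality:
  T → 4
  ρ[e/f](T) → 4
  γ[e; COUNT(*)→d](ρ[e/f](T)) → 4

== RESULT ==
e | d
2 | 1
4 | 1
6 | 1
9 | 1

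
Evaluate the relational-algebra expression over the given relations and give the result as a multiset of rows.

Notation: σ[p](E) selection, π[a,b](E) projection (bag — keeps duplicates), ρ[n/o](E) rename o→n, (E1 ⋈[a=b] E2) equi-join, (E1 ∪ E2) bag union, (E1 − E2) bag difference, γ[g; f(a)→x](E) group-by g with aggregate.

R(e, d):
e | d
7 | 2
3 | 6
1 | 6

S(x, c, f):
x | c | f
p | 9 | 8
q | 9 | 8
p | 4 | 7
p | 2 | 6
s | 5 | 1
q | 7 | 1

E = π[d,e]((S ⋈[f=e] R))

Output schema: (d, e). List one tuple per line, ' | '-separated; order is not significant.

Stepwise |·|:
  S → 6
  R → 3
  (S ⋈[f=e] R) → 3
  π[d,e]((S ⋈[f=e] R)) → 3

== RESULT ==
d | e
2 | 7
6 | 1
6 | 1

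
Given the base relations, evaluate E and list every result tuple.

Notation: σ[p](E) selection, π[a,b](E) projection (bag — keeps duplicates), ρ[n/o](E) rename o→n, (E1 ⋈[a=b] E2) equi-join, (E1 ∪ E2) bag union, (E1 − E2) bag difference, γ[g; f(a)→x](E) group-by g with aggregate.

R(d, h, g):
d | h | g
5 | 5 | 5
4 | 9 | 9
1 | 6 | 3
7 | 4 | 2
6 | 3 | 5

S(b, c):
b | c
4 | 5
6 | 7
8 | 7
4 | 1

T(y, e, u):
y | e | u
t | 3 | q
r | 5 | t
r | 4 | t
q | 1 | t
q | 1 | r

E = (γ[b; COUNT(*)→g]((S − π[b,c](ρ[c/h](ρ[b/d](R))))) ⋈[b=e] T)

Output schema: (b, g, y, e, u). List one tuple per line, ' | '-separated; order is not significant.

Row counts bottom-up:
  S → 4
  R → 5
  ρ[b/d](R) → 5
  ρ[c/h](ρ[b/d](R)) → 5
  π[b,c](ρ[c/h](ρ[b/d](R))) → 5
  (S − π[b,c](ρ[c/h](ρ[b/d](R)))) → 4
  γ[b; COUNT(*)→g]((S − π[b,c](ρ[c/h](ρ[b/d](R))))) → 3
  T → 5
  (γ[b; COUNT(*)→g]((S − π[b,c](ρ[c/h](ρ[b/d](R))))) ⋈[b=e] T) → 1

== RESULT ==
b | g | y | e | u
4 | 2 | r | 4 | t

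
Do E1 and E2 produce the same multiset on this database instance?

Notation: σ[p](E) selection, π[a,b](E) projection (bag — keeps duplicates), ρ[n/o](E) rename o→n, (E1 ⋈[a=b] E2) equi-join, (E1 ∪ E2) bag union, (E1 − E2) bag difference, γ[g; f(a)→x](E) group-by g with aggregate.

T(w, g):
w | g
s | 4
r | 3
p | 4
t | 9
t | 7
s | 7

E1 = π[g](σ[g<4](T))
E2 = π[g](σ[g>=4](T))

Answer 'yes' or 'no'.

E1 subexpression sizes:
  T → 6
  σ[g<4](T) → 1
  π[g](σ[g<4](T)) → 1
E2 subexpression sizes:
  T → 6
  σ[g>=4](T) → 5
  π[g](σ[g>=4](T)) → 5

E1 result:
g
3
E2 result:
g
4
4
7
7
9
Witness: (7,) appears 0× in E1 but 2× in E2.

no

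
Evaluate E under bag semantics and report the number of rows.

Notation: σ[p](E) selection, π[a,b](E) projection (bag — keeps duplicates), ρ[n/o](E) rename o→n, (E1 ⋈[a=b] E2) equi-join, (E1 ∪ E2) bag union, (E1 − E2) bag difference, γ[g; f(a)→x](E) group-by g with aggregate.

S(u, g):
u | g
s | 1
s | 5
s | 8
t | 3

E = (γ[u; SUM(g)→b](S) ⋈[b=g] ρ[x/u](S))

Subexpression sizes:
  S → 4
  γ[u; SUM(g)→b](S) → 2
  S → 4
  ρ[x/u](S) → 4
  (γ[u; SUM(g)→b](S) ⋈[b=g] ρ[x/u](S)) → 1

|E| = 1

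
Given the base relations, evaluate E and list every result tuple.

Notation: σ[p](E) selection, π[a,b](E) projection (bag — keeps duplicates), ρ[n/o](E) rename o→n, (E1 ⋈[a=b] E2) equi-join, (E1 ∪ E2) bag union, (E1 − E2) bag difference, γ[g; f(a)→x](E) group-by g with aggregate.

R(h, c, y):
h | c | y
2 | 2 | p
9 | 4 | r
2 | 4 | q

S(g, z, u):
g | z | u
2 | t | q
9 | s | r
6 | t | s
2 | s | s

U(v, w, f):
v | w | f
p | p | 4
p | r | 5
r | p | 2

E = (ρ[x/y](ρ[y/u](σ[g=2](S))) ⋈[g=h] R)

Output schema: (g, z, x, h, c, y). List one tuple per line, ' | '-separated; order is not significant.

Subexpression sizes:
  S → 4
  σ[g=2](S) → 2
  ρ[y/u](σ[g=2](S)) → 2
  ρ[x/y](ρ[y/u](σ[g=2](S))) → 2
  R → 3
  (ρ[x/y](ρ[y/u](σ[g=2](S))) ⋈[g=h] R) → 4

== RESULT ==
g | z | x | h | c | y
2 | s | s | 2 | 2 | p
2 | s | s | 2 | 4 | q
2 | t | q | 2 | 2 | p
2 | t | q | 2 | 4 | q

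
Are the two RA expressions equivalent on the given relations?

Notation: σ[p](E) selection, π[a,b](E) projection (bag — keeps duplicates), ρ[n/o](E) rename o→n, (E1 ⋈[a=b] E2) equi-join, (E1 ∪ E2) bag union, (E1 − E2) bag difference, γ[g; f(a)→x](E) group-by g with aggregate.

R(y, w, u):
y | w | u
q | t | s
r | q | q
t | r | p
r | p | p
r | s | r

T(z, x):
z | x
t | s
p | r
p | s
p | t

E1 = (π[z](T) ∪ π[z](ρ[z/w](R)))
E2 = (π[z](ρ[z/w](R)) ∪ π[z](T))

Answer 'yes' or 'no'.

E1 row counts bottom-up:
  T → 4
  π[z](T) → 4
  R → 5
  ρ[z/w](R) → 5
  π[z](ρ[z/w](R)) → 5
  (π[z](T) ∪ π[z](ρ[z/w](R))) → 9
E2 row counts bottom-up:
  R → 5
  ρ[z/w](R) → 5
  π[z](ρ[z/w](R)) → 5
  T → 4
  π[z](T) → 4
  (π[z](ρ[z/w](R)) ∪ π[z](T)) → 9

E1 and E2 produce the same multiset:
z
p
p
p
p
q
r
s
t
t

yes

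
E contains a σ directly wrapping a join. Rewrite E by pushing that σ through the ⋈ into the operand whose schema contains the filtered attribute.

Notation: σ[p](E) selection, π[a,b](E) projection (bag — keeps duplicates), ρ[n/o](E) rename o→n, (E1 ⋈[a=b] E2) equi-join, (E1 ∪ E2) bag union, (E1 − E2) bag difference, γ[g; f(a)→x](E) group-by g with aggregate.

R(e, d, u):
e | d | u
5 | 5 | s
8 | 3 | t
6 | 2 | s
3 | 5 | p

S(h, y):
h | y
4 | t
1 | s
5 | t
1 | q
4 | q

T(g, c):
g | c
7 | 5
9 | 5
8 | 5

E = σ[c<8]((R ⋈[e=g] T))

σ filters on c, owned by the right side.
E' = (R ⋈[e=g] σ[c<8](T))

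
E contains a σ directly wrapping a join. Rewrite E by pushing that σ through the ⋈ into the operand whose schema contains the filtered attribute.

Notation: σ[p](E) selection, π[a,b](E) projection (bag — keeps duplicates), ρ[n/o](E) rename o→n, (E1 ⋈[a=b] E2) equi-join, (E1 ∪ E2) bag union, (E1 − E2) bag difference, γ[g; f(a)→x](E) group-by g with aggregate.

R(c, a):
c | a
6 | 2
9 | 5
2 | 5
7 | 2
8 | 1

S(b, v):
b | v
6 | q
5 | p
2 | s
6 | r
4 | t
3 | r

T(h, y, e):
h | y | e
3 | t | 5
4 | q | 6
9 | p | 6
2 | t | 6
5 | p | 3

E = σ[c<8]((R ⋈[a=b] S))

σ filters on c, owned by the left side.
E' = (σ[c<8](R) ⋈[a=b] S)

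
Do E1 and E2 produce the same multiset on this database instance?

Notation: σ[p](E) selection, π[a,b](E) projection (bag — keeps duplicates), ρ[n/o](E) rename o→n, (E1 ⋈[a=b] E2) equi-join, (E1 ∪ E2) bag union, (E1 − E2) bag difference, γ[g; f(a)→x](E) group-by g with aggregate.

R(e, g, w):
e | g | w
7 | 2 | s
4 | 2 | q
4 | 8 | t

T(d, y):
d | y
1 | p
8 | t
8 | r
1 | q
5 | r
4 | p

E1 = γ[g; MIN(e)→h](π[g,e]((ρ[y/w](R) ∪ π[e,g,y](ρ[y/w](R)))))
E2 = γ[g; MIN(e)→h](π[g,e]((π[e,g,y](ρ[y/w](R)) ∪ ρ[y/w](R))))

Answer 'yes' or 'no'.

E1 stepwise |·|:
  R → 3
  ρ[y/w](R) → 3
  R → 3
  ρ[y/w](R) → 3
  π[e,g,y](ρ[y/w](R)) → 3
  (ρ[y/w](R) ∪ π[e,g,y](ρ[y/w](R))) → 6
  π[g,e]((ρ[y/w](R) ∪ π[e,g,y](ρ[y/w](R)))) → 6
  γ[g; MIN(e)→h](π[g,e]((ρ[y/w](R) ∪ π[e,g,y](ρ[y/w](R))))) → 2
E2 stepwise |·|:
  R → 3
  ρ[y/w](R) → 3
  π[e,g,y](ρ[y/w](R)) → 3
  R → 3
  ρ[y/w](R) → 3
  (π[e,g,y](ρ[y/w](R)) ∪ ρ[y/w](R)) → 6
  π[g,e]((π[e,g,y](ρ[y/w](R)) ∪ ρ[y/w](R))) → 6
  γ[g; MIN(e)→h](π[g,e]((π[e,g,y](ρ[y/w](R)) ∪ ρ[y/w](R)))) → 2

E1 and E2 produce the same multiset:
g | h
2 | 4
8 | 4

yes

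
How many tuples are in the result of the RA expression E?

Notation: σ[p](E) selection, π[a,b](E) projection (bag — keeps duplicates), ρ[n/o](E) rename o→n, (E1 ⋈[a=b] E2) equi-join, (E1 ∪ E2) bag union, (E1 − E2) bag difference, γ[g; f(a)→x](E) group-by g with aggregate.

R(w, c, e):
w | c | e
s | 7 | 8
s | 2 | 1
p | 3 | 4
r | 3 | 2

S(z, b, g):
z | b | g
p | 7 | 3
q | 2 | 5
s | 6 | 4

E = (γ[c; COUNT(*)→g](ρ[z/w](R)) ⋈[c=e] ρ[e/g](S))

Subexpression sizes:
  R → 4
  ρ[z/w](R) → 4
  γ[c; COUNT(*)→g](ρ[z/w](R)) → 3
  S → 3
  ρ[e/g](S) → 3
  (γ[c; COUNT(*)→g](ρ[z/w](R)) ⋈[c=e] ρ[e/g](S)) → 1

|E| = 1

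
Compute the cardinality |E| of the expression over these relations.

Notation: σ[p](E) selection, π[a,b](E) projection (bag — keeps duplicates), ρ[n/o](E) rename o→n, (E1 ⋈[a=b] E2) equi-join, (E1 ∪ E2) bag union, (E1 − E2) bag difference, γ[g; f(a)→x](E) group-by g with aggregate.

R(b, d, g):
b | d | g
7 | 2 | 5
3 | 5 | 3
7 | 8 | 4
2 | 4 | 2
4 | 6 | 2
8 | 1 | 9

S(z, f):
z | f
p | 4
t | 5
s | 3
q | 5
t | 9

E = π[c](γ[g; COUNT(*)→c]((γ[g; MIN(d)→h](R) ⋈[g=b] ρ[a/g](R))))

Per-node cardinality:
  R → 6
  γ[g; MIN(d)→h](R) → 5
  R → 6
  ρ[a/g](R) → 6
  (γ[g; MIN(d)→h](R) ⋈[g=b] ρ[a/g](R)) → 3
  γ[g; COUNT(*)→c]((γ[g; MIN(d)→h](R) ⋈[g=b] ρ[a/g](R))) → 3
  π[c](γ[g; COUNT(*)→c]((γ[g; MIN(d)→h](R) ⋈[g=b] ρ[a/g](R)))) → 3

|E| = 3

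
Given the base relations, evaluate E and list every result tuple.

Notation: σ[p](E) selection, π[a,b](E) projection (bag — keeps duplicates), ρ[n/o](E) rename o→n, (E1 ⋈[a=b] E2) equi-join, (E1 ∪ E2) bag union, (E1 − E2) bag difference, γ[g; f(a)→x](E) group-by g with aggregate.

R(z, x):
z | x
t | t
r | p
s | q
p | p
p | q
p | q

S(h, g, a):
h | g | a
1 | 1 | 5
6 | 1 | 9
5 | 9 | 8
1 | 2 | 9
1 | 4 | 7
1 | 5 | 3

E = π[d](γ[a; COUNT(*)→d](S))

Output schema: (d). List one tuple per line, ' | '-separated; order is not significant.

Subexpression sizes:
  S → 6
  γ[a; COUNT(*)→d](S) → 5
  π[d](γ[a; COUNT(*)→d](S)) → 5

== RESULT ==
d
1
1
1
1
2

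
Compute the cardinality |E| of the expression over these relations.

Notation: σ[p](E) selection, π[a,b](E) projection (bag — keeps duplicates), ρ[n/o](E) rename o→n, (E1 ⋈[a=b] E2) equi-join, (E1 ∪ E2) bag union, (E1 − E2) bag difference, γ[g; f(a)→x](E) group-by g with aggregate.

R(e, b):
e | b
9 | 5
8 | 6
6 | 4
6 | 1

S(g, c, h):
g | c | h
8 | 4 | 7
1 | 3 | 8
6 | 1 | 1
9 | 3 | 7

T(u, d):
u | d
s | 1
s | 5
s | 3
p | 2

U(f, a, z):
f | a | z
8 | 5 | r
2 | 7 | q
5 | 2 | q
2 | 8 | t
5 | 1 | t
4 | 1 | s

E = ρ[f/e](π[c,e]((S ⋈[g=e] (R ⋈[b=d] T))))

Row counts bottom-up:
  S → 4
  R → 4
  T → 4
  (R ⋈[b=d] T) → 2
  (S ⋈[g=e] (R ⋈[b=d] T)) → 2
  π[c,e]((S ⋈[g=e] (R ⋈[b=d] T))) → 2
  ρ[f/e](π[c,e]((S ⋈[g=e] (R ⋈[b=d] T)))) → 2

|E| = 2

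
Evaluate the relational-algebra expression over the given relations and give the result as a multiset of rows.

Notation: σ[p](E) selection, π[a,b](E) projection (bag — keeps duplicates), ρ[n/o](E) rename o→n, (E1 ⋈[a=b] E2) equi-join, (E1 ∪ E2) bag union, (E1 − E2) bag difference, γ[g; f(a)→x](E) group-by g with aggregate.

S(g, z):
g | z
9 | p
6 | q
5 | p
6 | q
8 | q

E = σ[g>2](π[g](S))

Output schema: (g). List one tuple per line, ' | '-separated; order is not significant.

Per-node cardinality:
  S → 5
  π[g](S) → 5
  σ[g>2](π[g](S)) → 5

== RESULT ==
g
5
6
6
8
9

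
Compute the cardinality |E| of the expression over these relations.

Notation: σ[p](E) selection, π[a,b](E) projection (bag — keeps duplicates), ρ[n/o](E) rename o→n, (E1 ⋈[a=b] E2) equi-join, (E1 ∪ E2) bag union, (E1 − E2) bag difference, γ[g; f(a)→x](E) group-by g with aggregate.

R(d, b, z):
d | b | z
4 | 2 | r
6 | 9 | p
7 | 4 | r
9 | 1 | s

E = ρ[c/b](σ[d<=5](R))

Per-node cardinality:
  R → 4
  σ[d<=5](R) → 1
  ρ[c/b](σ[d<=5](R)) → 1

|E| = 1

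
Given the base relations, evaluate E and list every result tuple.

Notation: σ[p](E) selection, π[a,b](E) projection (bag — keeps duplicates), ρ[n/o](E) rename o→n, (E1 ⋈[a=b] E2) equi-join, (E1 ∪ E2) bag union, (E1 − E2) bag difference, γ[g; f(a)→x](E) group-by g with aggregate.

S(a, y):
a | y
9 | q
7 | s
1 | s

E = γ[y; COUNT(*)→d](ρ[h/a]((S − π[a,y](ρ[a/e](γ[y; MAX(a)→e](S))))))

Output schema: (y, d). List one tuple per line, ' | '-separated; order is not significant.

Row counts bottom-up:
  S → 3
  S → 3
  γ[y; MAX(a)→e](S) → 2
  ρ[a/e](γ[y; MAX(a)→e](S)) → 2
  π[a,y](ρ[a/e](γ[y; MAX(a)→e](S))) → 2
  (S − π[a,y](ρ[a/e](γ[y; MAX(a)→e](S)))) → 1
  ρ[h/a]((S − π[a,y](ρ[a/e](γ[y; MAX(a)→e](S))))) → 1
  γ[y; COUNT(*)→d](ρ[h/a]((S − π[a,y](ρ[a/e](γ[y; MAX(a)→e](S)))))) → 1

== RESULT ==
y | d
s | 1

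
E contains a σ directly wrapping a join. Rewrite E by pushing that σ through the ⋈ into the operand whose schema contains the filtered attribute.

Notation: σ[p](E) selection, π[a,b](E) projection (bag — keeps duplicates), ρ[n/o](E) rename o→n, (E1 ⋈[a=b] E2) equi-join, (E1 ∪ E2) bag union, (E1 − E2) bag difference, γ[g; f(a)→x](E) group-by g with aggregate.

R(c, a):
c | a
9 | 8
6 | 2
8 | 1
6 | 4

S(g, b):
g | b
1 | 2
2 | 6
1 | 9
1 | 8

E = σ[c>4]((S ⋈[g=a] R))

σ filters on c, owned by the right side.
E' = (S ⋈[g=a] σ[c>4](R))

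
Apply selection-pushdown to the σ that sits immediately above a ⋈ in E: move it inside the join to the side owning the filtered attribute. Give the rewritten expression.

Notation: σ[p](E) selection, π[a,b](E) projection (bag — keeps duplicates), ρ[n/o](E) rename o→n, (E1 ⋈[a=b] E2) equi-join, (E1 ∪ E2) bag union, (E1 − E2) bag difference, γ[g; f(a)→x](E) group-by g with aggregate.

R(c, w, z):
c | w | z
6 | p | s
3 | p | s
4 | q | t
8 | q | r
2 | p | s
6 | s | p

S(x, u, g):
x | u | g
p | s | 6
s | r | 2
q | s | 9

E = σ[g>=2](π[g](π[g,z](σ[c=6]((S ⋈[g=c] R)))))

σ filters on c, owned by the right side.
E' = σ[g>=2](π[g](π[g,z]((S ⋈[g=c] σ[c=6](R)))))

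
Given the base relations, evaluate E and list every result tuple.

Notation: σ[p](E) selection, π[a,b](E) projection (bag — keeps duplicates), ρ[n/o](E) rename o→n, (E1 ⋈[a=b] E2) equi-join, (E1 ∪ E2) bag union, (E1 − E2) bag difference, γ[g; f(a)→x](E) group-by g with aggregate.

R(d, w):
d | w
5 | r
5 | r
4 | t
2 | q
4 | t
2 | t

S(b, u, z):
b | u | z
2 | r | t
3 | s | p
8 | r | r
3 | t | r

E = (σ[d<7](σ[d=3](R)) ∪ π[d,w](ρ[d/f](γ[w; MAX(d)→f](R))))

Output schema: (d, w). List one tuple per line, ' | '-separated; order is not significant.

Row counts bottom-up:
  R → 6
  σ[d=3](R) → 0
  σ[d<7](σ[d=3](R)) → 0
  R → 6
  γ[w; MAX(d)→f](R) → 3
  ρ[d/f](γ[w; MAX(d)→f](R)) → 3
  π[d,w](ρ[d/f](γ[w; MAX(d)→f](R))) → 3
  (σ[d<7](σ[d=3](R)) ∪ π[d,w](ρ[d/f](γ[w; MAX(d)→f](R)))) → 3

== RESULT ==
d | w
2 | q
4 | t
5 | r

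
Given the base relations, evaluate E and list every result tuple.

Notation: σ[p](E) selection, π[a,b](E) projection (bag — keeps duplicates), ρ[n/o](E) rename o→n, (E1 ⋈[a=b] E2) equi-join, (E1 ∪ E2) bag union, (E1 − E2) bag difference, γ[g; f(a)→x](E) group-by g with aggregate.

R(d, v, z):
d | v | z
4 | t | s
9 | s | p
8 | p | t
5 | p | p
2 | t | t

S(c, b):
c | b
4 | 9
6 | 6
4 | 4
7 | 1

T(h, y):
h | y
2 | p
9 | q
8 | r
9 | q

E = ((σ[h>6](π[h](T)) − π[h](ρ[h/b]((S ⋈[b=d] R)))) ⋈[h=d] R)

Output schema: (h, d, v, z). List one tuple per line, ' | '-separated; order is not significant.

Row counts bottom-up:
  T → 4
  π[h](T) → 4
  σ[h>6](π[h](T)) → 3
  S → 4
  R → 5
  (S ⋈[b=d] R) → 2
  ρ[h/b]((S ⋈[b=d] R)) → 2
  π[h](ρ[h/b]((S ⋈[b=d] R))) → 2
  (σ[h>6](π[h](T)) − π[h](ρ[h/b]((S ⋈[b=d] R)))) → 2
  R → 5
  ((σ[h>6](π[h](T)) − π[h](ρ[h/b]((S ⋈[b=d] R)))) ⋈[h=d] R) → 2

== RESULT ==
h | d | v | z
8 | 8 | p | t
9 | 9 | s | p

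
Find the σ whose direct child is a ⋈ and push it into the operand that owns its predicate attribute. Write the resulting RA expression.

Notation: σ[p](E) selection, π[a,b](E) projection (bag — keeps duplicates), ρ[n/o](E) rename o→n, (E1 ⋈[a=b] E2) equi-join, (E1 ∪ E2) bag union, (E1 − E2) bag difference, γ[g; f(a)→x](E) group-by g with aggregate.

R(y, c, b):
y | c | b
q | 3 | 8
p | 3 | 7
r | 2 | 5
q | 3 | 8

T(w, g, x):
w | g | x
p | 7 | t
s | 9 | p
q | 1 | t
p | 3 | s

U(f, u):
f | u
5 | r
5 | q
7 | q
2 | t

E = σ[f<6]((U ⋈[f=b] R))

σ filters on f, owned by the left side.
E' = (σ[f<6](U) ⋈[f=b] R)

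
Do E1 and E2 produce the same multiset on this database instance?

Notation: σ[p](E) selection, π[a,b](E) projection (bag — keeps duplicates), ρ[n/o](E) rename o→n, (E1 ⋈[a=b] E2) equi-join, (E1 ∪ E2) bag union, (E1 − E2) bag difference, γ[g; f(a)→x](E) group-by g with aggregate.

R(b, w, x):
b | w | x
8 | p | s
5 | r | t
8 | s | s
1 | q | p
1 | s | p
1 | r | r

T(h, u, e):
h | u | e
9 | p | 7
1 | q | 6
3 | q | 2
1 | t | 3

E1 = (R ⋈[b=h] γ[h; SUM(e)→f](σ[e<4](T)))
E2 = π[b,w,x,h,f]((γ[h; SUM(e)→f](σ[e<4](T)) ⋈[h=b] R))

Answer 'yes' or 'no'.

E1 subexpression sizes:
  R → 6
  T → 4
  σ[e<4](T) → 2
  γ[h; SUM(e)→f](σ[e<4](T)) → 2
  (R ⋈[b=h] γ[h; SUM(e)→f](σ[e<4](T))) → 3
E2 subexpression sizes:
  T → 4
  σ[e<4](T) → 2
  γ[h; SUM(e)→f](σ[e<4](T)) → 2
  R → 6
  (γ[h; SUM(e)→f](σ[e<4](T)) ⋈[h=b] R) → 3
  π[b,w,x,h,f]((γ[h; SUM(e)→f](σ[e<4](T)) ⋈[h=b] R)) → 3

E1 and E2 produce the same multiset:
b | w | x | h | f
1 | q | p | 1 | 3
1 | r | r | 1 | 3
1 | s | p | 1 | 3

yes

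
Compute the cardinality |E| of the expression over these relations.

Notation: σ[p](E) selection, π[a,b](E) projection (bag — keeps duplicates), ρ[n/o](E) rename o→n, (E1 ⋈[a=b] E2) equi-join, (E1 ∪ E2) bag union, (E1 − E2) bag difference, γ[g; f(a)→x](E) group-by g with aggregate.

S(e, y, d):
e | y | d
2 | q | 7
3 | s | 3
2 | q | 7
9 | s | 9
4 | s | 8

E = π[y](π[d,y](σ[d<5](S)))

Subexpression sizes:
  S → 5
  σ[d<5](S) → 1
  π[d,y](σ[d<5](S)) → 1
  π[y](π[d,y](σ[d<5](S))) → 1

|E| = 1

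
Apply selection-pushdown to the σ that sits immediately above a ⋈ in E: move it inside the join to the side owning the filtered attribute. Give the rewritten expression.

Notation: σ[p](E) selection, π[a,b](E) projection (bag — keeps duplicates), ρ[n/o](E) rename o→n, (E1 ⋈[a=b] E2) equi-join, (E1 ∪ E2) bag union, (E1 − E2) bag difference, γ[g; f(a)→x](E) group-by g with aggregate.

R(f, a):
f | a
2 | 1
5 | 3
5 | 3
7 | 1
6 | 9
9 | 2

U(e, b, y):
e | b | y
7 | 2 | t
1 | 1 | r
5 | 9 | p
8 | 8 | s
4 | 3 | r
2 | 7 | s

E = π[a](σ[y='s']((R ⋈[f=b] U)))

σ filters on y, owned by the right side.
E' = π[a]((R ⋈[f=b] σ[y='s'](U)))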